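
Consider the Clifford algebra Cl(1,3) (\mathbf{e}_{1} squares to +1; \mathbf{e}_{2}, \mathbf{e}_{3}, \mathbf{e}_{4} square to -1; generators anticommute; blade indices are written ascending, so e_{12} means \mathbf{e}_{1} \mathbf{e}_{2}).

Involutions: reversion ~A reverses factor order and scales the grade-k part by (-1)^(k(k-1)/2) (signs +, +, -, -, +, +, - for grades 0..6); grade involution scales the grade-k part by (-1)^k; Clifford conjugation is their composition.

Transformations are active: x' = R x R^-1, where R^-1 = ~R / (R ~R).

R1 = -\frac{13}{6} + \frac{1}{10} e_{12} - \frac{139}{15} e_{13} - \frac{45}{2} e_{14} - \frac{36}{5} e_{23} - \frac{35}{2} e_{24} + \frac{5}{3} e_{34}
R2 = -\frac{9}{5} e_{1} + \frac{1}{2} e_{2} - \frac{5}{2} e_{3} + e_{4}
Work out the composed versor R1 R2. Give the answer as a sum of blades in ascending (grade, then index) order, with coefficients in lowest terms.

Distribute over the terms of R2 (each basis-blade product reordered to ascending indices, repeated generators contracted through their squares):
R1 (-\frac{9}{5} e_{1}) = \frac{39}{10} e_{1} + \frac{9}{50} e_{2} - \frac{417}{25} e_{3} - \frac{81}{2} e_{4} + \frac{324}{25} e_{123} + \frac{63}{2} e_{124} - 3 e_{134}
R1 (\frac{1}{2} e_{2}) = -\frac{1}{20} e_{1} - \frac{13}{12} e_{2} - \frac{18}{5} e_{3} - \frac{35}{4} e_{4} + \frac{139}{30} e_{123} + \frac{45}{4} e_{124} + \frac{5}{6} e_{234}
R1 (-\frac{5}{2} e_{3}) = -\frac{139}{6} e_{1} - 18 e_{2} + \frac{65}{12} e_{3} - \frac{25}{6} e_{4} - \frac{1}{4} e_{123} - \frac{225}{4} e_{134} - \frac{175}{4} e_{234}
R1 (e_{4}) = \frac{45}{2} e_{1} + \frac{35}{2} e_{2} - \frac{5}{3} e_{3} - \frac{13}{6} e_{4} + \frac{1}{10} e_{124} - \frac{139}{15} e_{134} - \frac{36}{5} e_{234}
Summing the partial products and collecting blades:
Answer: \frac{191}{60} e_{1} - \frac{421}{300} e_{2} - \frac{1653}{100} e_{3} - \frac{667}{12} e_{4} + \frac{5203}{300} e_{123} + \frac{857}{20} e_{124} - \frac{4111}{60} e_{134} - \frac{3007}{60} e_{234}


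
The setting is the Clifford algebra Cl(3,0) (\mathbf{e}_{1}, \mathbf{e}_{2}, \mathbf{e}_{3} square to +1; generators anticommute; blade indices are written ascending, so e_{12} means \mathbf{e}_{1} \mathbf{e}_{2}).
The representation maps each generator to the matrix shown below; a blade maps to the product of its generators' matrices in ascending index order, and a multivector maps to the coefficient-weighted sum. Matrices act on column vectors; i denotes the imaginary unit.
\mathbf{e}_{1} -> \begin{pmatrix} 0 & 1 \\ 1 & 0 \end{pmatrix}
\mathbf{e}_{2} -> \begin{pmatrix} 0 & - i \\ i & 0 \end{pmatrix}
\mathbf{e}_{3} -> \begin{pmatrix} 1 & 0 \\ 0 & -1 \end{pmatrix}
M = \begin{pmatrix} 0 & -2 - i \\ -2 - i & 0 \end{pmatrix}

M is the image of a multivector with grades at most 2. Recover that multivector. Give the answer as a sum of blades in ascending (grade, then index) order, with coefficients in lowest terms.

Method: 1, rho(e_{1}), rho(e_{2}), rho(e_{3}) form a trace-orthogonal basis of the 2x2 complex matrices (tr(X Y) = 2 if X = Y, else 0), so M = m0*1 + m1*rho(e_{1}) + m2*rho(e_{2}) + m3*rho(e_{3}) with m0 = tr(M)/2 = 0, m1 = tr(M rho(e_{1}))/2 = -2 - i, m2 = tr(M rho(e_{2}))/2 = 0, m3 = tr(M rho(e_{3}))/2 = 0.
Multiplying table entries, the bivector images are rho(e_{12}) = i*rho(e_{3}), rho(e_{13}) = -i*rho(e_{2}), rho(e_{23}) = i*rho(e_{1}); with real blade coefficients the real parts of m0..m3 are the coefficients of 1, e_{1}, e_{2}, e_{3} and the imaginary parts give the bivectors (e_{23}: Im m1, e_{13}: -Im m2, e_{12}: Im m3).
Answer: -2 e_{1} - e_{23}


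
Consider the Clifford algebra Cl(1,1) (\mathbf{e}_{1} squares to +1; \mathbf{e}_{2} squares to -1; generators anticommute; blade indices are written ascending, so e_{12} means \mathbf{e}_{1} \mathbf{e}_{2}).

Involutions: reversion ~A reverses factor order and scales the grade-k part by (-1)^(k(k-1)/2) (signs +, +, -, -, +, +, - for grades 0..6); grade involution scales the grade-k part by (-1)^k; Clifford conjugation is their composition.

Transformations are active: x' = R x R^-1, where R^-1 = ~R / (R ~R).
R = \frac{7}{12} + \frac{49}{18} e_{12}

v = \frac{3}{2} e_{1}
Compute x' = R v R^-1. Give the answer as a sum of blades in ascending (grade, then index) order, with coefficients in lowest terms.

~R = \frac{7}{12} - \frac{49}{18} e_{12}, and R ~R = -\frac{9163}{1296}, so R^-1 = ~R / (-\frac{9163}{1296}).
R v = \frac{7}{8} e_{1} - \frac{49}{12} e_{2}
Answer: -\frac{615}{374} e_{1} + \frac{126}{187} e_{2}


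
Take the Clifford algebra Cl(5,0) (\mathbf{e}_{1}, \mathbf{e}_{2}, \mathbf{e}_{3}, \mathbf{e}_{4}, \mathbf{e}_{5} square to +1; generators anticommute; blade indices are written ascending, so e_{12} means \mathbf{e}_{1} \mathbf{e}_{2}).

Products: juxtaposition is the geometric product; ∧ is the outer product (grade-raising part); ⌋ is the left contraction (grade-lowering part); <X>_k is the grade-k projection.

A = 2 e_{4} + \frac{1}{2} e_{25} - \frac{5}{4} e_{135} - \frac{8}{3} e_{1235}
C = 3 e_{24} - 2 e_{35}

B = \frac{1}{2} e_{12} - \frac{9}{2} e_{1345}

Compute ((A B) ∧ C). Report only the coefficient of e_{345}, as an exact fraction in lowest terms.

step 1: \frac{45}{8} e_{4} - \frac{1}{4} e_{15} - 12 e_{24} + \frac{4}{3} e_{35} + e_{124} - 9 e_{135} - \frac{5}{8} e_{235} - \frac{9}{4} e_{1234}
step 2: \frac{45}{4} e_{345} - \frac{3}{4} e_{1245} - 28 e_{2345} + 29 e_{12345}
Answer: \frac{45}{4}


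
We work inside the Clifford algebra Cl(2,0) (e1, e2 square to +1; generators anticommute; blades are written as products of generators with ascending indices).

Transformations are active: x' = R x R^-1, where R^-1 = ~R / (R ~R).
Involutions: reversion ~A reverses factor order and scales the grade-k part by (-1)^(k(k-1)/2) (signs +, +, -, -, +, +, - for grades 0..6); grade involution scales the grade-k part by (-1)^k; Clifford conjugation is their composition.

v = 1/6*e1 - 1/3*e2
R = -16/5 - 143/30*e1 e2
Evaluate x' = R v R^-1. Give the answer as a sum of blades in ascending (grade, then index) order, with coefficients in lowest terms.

~R = -16/5 + 143/30*e1 e2, and R ~R = 5933/180, so R^-1 = ~R / (5933/180).
R v = 19/18*e1 + 67/36*e2
Answer: -13229/35598*e1 - 499/17799*e2


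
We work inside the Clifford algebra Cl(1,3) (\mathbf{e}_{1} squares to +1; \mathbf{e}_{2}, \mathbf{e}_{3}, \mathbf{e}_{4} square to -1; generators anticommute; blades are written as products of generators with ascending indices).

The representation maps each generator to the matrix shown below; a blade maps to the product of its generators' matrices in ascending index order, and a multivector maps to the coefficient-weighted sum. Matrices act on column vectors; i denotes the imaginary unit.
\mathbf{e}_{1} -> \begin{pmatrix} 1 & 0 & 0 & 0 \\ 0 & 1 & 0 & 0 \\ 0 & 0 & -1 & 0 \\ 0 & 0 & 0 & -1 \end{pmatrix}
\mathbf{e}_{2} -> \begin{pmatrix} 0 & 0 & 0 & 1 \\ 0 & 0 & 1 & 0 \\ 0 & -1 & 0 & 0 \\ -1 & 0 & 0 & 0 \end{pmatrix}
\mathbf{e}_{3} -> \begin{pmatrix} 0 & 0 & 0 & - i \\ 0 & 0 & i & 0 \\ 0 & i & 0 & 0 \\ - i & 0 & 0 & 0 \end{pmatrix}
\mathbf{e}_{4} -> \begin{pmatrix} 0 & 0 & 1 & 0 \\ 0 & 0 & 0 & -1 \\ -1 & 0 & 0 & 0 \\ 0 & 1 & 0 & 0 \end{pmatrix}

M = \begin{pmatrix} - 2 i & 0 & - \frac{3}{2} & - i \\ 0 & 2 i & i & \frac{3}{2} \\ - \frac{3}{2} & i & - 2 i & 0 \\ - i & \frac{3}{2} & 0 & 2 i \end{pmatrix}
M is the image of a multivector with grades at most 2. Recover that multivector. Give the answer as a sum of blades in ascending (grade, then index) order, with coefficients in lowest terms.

Method: the blade images are trace-orthogonal — tr(rho(e_A) rho(e_B)^-1) = 4 if A = B and 0 otherwise — and rho(e_A)^-1 = (e_A)^2 * rho(e_A) with (e_A)^2 = +1 or -1, so the coefficient of e_A in the preimage is (e_A)^2 * tr(M rho(e_A))/4.
Nonzero projections over blades of grade <= 2: e_{3}: (e_{3})^2 = -1, tr(M rho(e_{3})) = -4, coefficient 1; e_{1} e_{4}: (e_{1} e_{4})^2 = +1, tr(M rho(e_{1} e_{4})) = -6, coefficient -\frac{3}{2}; e_{2} e_{3}: (e_{2} e_{3})^2 = -1, tr(M rho(e_{2} e_{3})) = -8, coefficient 2. Every other blade of grade <= 2 projects to 0.
Answer: e_{3} - \frac{3}{2} e_{1} e_{4} + 2 e_{2} e_{3}


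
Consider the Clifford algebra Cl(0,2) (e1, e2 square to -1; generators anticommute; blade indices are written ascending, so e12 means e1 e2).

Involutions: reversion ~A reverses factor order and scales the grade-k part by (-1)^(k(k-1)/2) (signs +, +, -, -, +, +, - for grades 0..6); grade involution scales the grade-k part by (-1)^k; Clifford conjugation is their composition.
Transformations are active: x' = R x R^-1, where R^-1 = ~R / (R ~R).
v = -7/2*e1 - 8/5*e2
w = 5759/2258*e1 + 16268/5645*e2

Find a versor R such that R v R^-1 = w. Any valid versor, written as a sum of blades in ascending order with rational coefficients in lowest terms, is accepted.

The midline construction: v and w both square to -1481/100, so reflecting in their sum -1072/1129*e1 + 7236/5645*e2 exchanges them.
Answer: -1072/1129*e1 + 7236/5645*e2


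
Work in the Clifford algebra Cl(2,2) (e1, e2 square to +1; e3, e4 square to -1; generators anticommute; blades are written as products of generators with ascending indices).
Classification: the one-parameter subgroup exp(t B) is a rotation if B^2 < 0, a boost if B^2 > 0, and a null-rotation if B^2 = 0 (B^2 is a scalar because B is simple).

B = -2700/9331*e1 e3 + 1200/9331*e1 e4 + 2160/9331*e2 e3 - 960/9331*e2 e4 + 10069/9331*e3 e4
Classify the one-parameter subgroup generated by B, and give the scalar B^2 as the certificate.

B^2 term by term: the squares give (-2700/9331)^2*(e1 e3)^2 + (1200/9331)^2*(e1 e4)^2 + (2160/9331)^2*(e2 e3)^2 + (-960/9331)^2*(e2 e4)^2 + (10069/9331)^2*(e3 e4)^2 = 7290000/87067561*(+1) + 1440000/87067561*(+1) + 4665600/87067561*(+1) + 921600/87067561*(+1) + 101384761/87067561*(-1) = -1 (each basis 2-blade squares to minus the product of its generators' squares); cross terms between blades sharing an index anticommute and cancel; the commuting (index-disjoint) pairs give grade-4 terms 2*c*c'*(blade product), which cancel blade by blade — e1 e2 e3 e4: -5184000/87067561 + 5184000/87067561 = 0 — confirming B is simple. So B^2 = -1.
Answer: rotation, certificate B^2 = -1. The scalar -1 is the complete invariant here: its sign names the subgroup type.


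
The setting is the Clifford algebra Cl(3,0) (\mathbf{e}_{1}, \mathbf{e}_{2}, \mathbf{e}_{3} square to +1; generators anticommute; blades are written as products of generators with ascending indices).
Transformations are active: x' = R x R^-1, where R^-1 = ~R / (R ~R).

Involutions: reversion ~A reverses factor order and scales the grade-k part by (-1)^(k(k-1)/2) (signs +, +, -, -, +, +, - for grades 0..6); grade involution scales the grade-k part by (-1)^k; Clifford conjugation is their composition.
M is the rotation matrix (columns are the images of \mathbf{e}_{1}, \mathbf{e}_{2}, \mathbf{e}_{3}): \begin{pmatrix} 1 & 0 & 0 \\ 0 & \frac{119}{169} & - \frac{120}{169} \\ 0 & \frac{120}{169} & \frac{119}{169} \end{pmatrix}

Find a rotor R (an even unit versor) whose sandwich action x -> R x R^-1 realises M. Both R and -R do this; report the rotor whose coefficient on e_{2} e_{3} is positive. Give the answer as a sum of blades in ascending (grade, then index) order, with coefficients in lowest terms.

Method: write R = a + b12*e_{1} e_{2} + b13*e_{1} e_{3} + b23*e_{2} e_{3} with a^2 + b12^2 + b13^2 + b23^2 = 1 (so R^-1 = ~R). Expanding the columns R e_j ~R gives tr M = 4a^2 - 1 and, from the antisymmetric part, M21 - M12 = -4a*b12, M13 - M31 = 4a*b13, M32 - M23 = -4a*b23.
Here tr M = \frac{407}{169}, so a^2 = (1 + tr M)/4 = \frac{144}{169} and a = ±\frac{12}{13}. Taking a = \frac{12}{13}: M21 - M12 = 0, M13 - M31 = 0, M32 - M23 = \frac{240}{169}, giving b12 = 0, b13 = 0, b23 = -\frac{5}{13}, i.e. R = \frac{12}{13} - \frac{5}{13} e_{2} e_{3}.
Its e_{2} e_{3} coefficient is negative, so report the other preimage -R.
Answer: -\frac{12}{13} + \frac{5}{13} e_{2} e_{3}. Recall the cover is two-to-one: with M of trace \frac{407}{169}, both preimages act alike, and the stated e_{2} e_{3} sign chooses the sheet.


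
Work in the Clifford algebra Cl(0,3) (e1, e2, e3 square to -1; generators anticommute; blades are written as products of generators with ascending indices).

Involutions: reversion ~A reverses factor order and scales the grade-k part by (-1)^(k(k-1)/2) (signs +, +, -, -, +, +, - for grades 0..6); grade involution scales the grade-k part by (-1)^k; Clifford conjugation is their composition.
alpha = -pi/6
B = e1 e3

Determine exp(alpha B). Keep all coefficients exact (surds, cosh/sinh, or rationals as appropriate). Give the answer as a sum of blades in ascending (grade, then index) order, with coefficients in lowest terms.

B^2 = (1)^2*(e1 e3)^2 = 1*(-1) = -1 (a basis 2-blade squares to minus the product of its generators' squares).
B^2 = -1 — B^2 < 0, so the exponential closes trigonometrically: l = 1, alpha*l = -pi/6, so exp(alpha B) = cos(-pi/6) + (sin(-pi/6)/1)*B = sqrt(3)/2 + (-1/2)*B.
Answer: sqrt(3)/2 - 1/2*e1 e3


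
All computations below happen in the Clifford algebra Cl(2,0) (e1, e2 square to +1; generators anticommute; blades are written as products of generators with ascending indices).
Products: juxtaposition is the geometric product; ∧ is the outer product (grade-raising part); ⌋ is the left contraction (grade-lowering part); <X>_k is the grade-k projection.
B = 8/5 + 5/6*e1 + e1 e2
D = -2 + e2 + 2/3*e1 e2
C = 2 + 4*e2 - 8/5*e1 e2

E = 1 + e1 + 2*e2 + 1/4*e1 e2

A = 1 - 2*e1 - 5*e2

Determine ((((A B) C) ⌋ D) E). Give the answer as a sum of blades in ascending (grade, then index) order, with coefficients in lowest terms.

step 1: -1/15 + 79/30*e1 - 10*e2 + 31/6*e1 e2
step 2: -478/15 + 149/15*e1 - 612/25*e2 + 1573/75*e1 e2
step 3: 5686/225 + 408/25*e1 - 1136/45*e2 - 956/45*e1 e2
step 4: -269/75 + 406/75*e1 + 2278/45*e2 + 19331/450*e1 e2
Answer: -269/75 + 406/75*e1 + 2278/45*e2 + 19331/450*e1 e2


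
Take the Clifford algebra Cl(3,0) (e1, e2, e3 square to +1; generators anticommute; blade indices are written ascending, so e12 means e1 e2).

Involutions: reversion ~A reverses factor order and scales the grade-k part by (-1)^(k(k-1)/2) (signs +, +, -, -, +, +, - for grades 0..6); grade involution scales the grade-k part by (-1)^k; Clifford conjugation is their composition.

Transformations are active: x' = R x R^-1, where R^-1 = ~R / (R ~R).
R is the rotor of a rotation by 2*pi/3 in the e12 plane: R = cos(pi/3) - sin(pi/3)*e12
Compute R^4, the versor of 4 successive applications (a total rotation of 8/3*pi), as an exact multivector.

Because a rotor carries half the rotation angle, composing 4 copies of this e12-plane rotor multiplies the phase: 4*(pi/3) = 4*pi/3, hence R^4 = cos(4*pi/3) - sin(4*pi/3)*e12.
cos(4*pi/3) = -1/2 and sin(4*pi/3) = -sqrt(3)/2, so R^4 = -1/2 + sqrt(3)/2*e12. The net rotation is 2/3*pi (after discarding 1 full turn, each of which contributes a factor -1 to the rotor); the rotor keeps the half-angle phase exactly.
Answer: -1/2 + sqrt(3)/2*e12


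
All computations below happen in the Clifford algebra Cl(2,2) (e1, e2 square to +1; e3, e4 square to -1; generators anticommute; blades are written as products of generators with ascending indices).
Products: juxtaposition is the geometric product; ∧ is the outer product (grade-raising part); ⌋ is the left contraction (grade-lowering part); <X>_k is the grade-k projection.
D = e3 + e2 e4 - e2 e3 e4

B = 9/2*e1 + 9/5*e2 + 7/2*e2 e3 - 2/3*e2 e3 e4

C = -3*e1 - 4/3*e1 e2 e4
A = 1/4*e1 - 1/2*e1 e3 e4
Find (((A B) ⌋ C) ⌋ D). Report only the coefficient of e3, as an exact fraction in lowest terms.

step 1: 9/8 + 7/60*e1 e2 - 9/4*e3 e4 + 7/8*e1 e2 e3 - 7/4*e1 e2 e4 - 16/15*e1 e2 e3 e4
step 2: 7/3 - 27/8*e1 + 7/45*e4 - 3/2*e1 e2 e4
step 3: 7/45*e2 + 7/3*e3 + 7/45*e2 e3 + 7/3*e2 e4 - 7/3*e2 e3 e4
Answer: 7/3


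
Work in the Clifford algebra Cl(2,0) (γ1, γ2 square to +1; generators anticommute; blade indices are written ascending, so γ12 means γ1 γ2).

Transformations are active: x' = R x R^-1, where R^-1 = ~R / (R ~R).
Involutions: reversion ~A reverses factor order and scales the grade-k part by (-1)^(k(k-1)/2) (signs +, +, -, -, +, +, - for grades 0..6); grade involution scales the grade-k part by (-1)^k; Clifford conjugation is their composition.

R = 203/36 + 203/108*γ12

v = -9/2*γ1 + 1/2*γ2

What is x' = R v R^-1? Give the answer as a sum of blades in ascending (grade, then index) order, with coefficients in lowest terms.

~R = 203/36 - 203/108*γ12, and R ~R = 206045/5832, so R^-1 = ~R / (206045/5832).
R v = -2639/108*γ1 + 203/18*γ2
Answer: -33/10*γ1 + 31/10*γ2


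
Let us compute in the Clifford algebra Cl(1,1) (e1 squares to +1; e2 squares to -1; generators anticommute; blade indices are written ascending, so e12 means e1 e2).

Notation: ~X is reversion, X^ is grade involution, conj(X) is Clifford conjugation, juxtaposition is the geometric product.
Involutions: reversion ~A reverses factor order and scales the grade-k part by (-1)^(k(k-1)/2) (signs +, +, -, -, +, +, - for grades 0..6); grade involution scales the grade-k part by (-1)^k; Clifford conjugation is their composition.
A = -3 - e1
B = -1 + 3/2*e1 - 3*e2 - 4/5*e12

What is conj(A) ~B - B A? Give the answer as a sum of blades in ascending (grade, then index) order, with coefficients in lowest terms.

first term: 9/2 - 11/2*e1 + 49/5*e2 - 27/5*e12
second term: 3/2 - 7/2*e1 + 41/5*e2 - 3/5*e12
Answer: 3 - 2*e1 + 8/5*e2 - 24/5*e12


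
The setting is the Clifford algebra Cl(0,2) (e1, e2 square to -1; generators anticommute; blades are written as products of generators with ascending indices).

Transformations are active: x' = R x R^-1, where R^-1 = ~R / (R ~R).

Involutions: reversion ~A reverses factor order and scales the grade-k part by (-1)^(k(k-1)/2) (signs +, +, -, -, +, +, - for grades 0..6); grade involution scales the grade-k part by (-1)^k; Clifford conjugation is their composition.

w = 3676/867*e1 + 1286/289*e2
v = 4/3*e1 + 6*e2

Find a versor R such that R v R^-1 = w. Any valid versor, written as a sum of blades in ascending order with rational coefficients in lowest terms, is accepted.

Construction: equal norms (both -340/9) license R = v + w = 4832/867*e1 + 3020/289*e2 — nothing changes along that direction, while (v - w)/2 changes sign, so v maps onto w.
Answer: 4832/867*e1 + 3020/289*e2


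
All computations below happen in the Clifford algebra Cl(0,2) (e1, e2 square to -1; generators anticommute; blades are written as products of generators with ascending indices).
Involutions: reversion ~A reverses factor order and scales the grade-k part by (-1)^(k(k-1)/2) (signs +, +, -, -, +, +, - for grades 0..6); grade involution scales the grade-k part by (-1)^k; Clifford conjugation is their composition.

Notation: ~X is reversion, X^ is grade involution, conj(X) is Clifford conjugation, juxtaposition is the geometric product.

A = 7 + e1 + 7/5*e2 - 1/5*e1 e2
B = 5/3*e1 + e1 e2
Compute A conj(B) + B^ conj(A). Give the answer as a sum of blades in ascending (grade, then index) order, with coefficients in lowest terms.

first term: 22/15 - 196/15*e1 + 4/3*e2 - 14/3*e1 e2
second term: -28/15 - 154/15*e1 - 2/3*e2 + 28/3*e1 e2
Answer: -2/5 - 70/3*e1 + 2/3*e2 + 14/3*e1 e2


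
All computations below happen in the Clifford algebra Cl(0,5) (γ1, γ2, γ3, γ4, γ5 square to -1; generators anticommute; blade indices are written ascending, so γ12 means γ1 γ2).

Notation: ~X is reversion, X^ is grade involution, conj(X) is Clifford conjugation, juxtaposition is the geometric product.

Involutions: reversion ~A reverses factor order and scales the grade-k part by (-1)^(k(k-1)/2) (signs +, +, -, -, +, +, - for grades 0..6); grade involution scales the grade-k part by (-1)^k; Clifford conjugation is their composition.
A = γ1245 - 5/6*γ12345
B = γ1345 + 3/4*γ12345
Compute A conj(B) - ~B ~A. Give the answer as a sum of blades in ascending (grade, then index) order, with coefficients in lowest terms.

first term: -5/8 + 5/6*γ2 - 3/4*γ3 - γ23
second term: 5/8 + 5/6*γ2 + 3/4*γ3 + γ23
Answer: -5/4 - 3/2*γ3 - 2*γ23


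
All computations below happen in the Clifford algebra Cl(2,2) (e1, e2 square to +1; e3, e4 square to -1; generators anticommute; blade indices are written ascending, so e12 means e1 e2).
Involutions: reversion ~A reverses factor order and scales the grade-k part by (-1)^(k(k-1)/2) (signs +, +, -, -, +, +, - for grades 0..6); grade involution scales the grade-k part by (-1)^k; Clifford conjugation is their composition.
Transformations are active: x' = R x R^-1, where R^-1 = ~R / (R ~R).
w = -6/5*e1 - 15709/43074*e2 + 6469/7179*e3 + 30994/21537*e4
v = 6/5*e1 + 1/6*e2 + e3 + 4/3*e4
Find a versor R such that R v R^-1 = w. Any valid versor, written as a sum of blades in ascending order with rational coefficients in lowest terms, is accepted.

A norm check does it: q(v) = q(w) = -131/100, hence R = v + w = -4265/21537*e2 + 13648/7179*e3 + 59710/21537*e4 realises the map — parallel part kept, (v - w)/2 negated, v carried to w.
Answer: -4265/21537*e2 + 13648/7179*e3 + 59710/21537*e4


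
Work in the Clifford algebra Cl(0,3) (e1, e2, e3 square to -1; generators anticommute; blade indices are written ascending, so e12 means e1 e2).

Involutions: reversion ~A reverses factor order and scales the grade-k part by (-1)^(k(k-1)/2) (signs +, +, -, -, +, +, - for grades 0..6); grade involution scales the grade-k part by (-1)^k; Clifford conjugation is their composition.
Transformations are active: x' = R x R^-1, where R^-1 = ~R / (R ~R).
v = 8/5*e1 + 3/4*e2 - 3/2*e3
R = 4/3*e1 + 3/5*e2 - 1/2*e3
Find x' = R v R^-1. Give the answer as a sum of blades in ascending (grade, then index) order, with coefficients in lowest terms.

~R = 4/3*e1 + 3/5*e2 - 1/2*e3, and R ~R = -2149/900, so R^-1 = ~R / (-2149/900).
R v = -10/3 + 1/25*e12 - 6/5*e13 - 21/40*e23
Answer: 22808/10745*e1 + 7953/8596*e2 + 447/4298*e3


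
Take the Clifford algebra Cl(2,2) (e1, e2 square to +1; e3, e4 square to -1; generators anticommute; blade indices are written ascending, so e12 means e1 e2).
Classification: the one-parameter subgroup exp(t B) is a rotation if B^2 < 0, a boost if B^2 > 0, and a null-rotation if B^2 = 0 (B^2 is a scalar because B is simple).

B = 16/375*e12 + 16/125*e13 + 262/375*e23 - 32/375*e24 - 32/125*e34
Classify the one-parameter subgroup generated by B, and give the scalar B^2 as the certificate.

B^2 term by term: the squares give (16/375)^2*(e12)^2 + (16/125)^2*(e13)^2 + (262/375)^2*(e23)^2 + (-32/375)^2*(e24)^2 + (-32/125)^2*(e34)^2 = 256/140625*(-1) + 256/15625*(+1) + 68644/140625*(+1) + 1024/140625*(+1) + 1024/15625*(-1) = 4/9 (each basis 2-blade squares to minus the product of its generators' squares); cross terms between blades sharing an index anticommute and cancel; the commuting (index-disjoint) pairs give grade-4 terms 2*c*c'*(blade product), which cancel blade by blade — e1234: -1024/46875 + 1024/46875 = 0 — confirming B is simple. So B^2 = 4/9.
Answer: boost, certificate B^2 = 4/9. The invariant at work: B^2 = 4/9 is unchanged by conjugation, hence its sign classifies the subgroup whatever basis B is written in.


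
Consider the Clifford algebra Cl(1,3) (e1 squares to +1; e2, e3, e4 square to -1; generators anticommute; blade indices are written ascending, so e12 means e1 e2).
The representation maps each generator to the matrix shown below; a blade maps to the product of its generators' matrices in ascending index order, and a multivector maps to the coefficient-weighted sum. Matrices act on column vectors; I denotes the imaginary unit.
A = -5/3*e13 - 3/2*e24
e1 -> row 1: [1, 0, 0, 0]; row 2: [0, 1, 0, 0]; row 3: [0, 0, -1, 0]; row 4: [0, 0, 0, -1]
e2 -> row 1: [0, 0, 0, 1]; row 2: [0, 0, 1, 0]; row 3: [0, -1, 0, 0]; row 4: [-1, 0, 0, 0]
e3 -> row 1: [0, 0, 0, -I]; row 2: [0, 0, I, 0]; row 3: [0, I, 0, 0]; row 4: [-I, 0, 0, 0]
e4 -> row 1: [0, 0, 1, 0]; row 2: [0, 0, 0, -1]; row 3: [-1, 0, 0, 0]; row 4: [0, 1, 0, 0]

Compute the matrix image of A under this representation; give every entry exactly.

Bivector images (products of the table entries): rho(e13) = rho(e1)rho(e3) = row 1: [0, 0, 0, -I]; row 2: [0, 0, I, 0]; row 3: [0, -I, 0, 0]; row 4: [I, 0, 0, 0]; rho(e24) = rho(e2)rho(e4) = row 1: [0, 1, 0, 0]; row 2: [-1, 0, 0, 0]; row 3: [0, 0, 0, 1]; row 4: [0, 0, -1, 0].
M = (-5/3)*rho(e13) + (-3/2)*rho(e24), summed entrywise:
Answer: row 1: [0, -3/2, 0, 5*I/3]; row 2: [3/2, 0, -5*I/3, 0]; row 3: [0, 5*I/3, 0, -3/2]; row 4: [-5*I/3, 0, 3/2, 0]


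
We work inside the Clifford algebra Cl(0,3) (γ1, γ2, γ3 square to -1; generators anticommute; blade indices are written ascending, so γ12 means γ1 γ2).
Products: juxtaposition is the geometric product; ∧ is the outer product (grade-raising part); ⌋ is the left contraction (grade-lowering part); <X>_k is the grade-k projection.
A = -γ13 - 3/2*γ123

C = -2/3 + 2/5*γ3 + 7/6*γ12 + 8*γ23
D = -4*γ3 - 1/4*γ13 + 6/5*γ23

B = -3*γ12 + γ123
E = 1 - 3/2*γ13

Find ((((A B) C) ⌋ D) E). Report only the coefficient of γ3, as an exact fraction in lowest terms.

step 1: -3/2 - γ2 - 9/2*γ3 - 3*γ23
step 2: 134/5 - 7/6*γ1 - 512/15*γ2 + 52/5*γ3 - 7/4*γ12 - 7/2*γ13 - 52/5*γ23 - 21/4*γ123
step 3: 10641/200 - 13/5*γ1 + 312/25*γ2 - 39919/600*γ3 - 67/10*γ13 + 804/25*γ23
step 4: 8631/200 + 38879/400*γ1 + 312/25*γ2 - 42259/600*γ3 + 1206/25*γ12 - 34603/400*γ13 + 804/25*γ23 + 468/25*γ123
Answer: -42259/600


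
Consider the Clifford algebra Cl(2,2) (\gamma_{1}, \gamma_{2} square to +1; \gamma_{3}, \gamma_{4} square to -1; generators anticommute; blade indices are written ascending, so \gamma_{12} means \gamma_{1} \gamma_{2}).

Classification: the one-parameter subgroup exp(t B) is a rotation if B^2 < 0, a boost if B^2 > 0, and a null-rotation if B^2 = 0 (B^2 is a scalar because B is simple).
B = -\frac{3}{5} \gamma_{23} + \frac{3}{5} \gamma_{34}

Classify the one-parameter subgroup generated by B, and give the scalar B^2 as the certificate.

B^2 term by term: the squares give (-\frac{3}{5})^2*(\gamma_{23})^2 + (\frac{3}{5})^2*(\gamma_{34})^2 = \frac{9}{25}*(+1) + \frac{9}{25}*(-1) = 0 (each basis 2-blade squares to minus the product of its generators' squares); cross terms between blades sharing an index anticommute and cancel. So B^2 = 0.
Answer: null-rotation, certificate B^2 = 0. Why this suffices: the scalar 0 survives any versor conjugation, so its sign alone determines the class however B is presented.


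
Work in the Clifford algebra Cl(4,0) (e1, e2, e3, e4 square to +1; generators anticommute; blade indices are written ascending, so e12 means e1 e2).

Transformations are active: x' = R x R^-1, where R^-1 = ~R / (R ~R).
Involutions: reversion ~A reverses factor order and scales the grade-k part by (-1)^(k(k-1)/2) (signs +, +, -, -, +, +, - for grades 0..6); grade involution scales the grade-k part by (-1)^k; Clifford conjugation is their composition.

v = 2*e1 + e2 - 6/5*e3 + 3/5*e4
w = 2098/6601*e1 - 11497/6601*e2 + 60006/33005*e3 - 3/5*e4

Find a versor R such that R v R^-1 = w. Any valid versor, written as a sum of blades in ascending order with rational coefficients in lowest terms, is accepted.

Take R = v + w = 15300/6601*e1 - 4896/6601*e2 + 4080/6601*e3. Because q(v) = q(w) = 34/5, conjugation by R sends v exactly to w.
Answer: 15300/6601*e1 - 4896/6601*e2 + 4080/6601*e3


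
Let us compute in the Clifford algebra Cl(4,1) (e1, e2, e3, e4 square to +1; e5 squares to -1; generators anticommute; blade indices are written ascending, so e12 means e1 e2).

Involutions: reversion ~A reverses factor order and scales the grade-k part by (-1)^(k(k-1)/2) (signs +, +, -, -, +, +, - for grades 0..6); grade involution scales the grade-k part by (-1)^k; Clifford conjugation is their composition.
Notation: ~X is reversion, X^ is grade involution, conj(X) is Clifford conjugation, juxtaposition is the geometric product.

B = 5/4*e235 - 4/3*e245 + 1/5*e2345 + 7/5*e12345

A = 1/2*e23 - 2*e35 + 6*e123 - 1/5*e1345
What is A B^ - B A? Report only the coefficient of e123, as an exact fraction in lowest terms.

first term: 139/50*e2 + 5/8*e5 + 1/25*e12 + 15/2*e15 + 2/5*e24 + 83/10*e45 + 4/15*e123 - 51/20*e124 - 1/2*e145 - 8/3*e234 - 2/3*e345 - 8*e1345
second term: -139/50*e2 - 5/8*e5 - 1/25*e12 + 15/2*e15 + 2/5*e24 - 17/2*e45 - 4/15*e123 + 51/20*e124 - 19/10*e145 - 8/3*e234 - 2/3*e345 + 8*e1345
Answer: 8/15


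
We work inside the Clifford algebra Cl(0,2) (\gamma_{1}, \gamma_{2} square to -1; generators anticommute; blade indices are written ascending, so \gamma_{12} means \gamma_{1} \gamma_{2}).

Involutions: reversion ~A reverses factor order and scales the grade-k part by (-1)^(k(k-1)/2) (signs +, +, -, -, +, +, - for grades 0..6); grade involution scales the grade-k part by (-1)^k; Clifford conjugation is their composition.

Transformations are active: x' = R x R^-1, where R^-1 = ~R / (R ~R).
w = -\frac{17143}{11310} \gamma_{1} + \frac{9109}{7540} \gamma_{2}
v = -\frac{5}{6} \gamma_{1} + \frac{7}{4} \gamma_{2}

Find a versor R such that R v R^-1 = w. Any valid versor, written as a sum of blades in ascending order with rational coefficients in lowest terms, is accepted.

Why this works: both vectors square to -\frac{541}{144}, so q(v) = q(w) and R = v + w = -\frac{4428}{1885} \gamma_{1} + \frac{5576}{1885} \gamma_{2} carries v to w — its own direction survives, the complement (v - w)/2 flips.
Answer: -\frac{4428}{1885} \gamma_{1} + \frac{5576}{1885} \gamma_{2}


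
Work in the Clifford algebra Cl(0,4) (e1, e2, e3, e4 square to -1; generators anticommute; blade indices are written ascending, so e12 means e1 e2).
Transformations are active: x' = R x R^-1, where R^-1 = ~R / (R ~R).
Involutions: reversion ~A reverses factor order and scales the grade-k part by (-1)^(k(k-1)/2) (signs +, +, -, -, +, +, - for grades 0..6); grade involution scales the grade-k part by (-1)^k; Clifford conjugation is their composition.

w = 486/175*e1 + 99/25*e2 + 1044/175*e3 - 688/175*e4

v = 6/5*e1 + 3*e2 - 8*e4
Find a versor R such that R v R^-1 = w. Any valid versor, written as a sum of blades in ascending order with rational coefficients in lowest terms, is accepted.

Equal squares first: v^2 = w^2 = -1861/25. Then v + w = 696/175*e1 + 174/25*e2 + 1044/175*e3 - 2088/175*e4 is a versor taking v to w, provided it is invertible.
Answer: 696/175*e1 + 174/25*e2 + 1044/175*e3 - 2088/175*e4


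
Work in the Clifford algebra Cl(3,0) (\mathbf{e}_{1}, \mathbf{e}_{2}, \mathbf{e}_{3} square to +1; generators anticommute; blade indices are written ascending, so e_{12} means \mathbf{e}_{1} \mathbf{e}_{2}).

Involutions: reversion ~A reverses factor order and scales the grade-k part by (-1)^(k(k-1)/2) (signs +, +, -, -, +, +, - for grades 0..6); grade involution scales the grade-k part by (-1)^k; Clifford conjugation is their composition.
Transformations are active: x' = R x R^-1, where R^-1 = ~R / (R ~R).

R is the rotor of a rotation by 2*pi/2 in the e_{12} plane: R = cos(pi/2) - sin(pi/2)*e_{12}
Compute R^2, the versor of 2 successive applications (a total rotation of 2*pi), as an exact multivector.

Because a rotor carries half the rotation angle, composing 2 copies of this e_{12}-plane rotor multiplies the phase: 2*(pi/2) = \pi, hence R^2 = cos(\pi) - sin(\pi)*e_{12}.
cos(\pi) = -1 and sin(\pi) = 0, so R^2 = -1. The total rotation 2*pi is 1 full turn, so every vector returns to itself, yet the rotor is -1, on the OTHER sheet of the double cover (an odd number of 2*pi turns).
Answer: -1


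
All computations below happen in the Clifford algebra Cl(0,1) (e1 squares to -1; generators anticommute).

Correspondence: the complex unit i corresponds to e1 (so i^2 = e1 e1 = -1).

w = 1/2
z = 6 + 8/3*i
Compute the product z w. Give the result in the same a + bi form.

In blades: z = 6 + 8/3*e1, w = 1/2.
Distribute z over w term by term (generator squares from the signature, products reordered to ascending indices): (6)*w = 3; (8/3*e1)*w = 4/3*e1.
Sum: 3 + 4/3*e1; translating back through the correspondence:
Answer: 3 + 4/3*i


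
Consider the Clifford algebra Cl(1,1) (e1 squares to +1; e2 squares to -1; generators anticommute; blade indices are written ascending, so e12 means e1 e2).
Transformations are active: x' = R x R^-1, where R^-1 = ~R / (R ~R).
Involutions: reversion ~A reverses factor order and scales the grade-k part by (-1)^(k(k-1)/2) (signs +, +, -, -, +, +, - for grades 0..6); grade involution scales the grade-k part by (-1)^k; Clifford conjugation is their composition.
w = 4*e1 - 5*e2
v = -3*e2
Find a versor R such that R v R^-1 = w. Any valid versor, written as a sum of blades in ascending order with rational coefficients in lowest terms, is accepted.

Sketch: the shared square -9 makes R = v + w = 4*e1 - 8*e2 the natural versor; its sandwich fixes that direction, negates (v - w)/2, and sends v to w.
Answer: 4*e1 - 8*e2


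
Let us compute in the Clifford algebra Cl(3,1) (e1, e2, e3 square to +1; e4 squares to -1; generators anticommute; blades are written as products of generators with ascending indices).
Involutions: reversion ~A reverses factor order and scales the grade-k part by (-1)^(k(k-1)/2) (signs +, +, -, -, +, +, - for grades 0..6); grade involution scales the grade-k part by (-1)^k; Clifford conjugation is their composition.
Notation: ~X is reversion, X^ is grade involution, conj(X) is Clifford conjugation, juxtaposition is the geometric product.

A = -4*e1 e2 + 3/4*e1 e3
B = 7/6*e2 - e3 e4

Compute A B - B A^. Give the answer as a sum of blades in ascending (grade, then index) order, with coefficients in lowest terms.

first term: -14/3*e1 - 3/4*e1 e4 - 7/8*e1 e2 e3 + 4*e1 e2 e3 e4
second term: 14/3*e1 + 3/4*e1 e4 - 7/8*e1 e2 e3 + 4*e1 e2 e3 e4
Answer: -28/3*e1 - 3/2*e1 e4


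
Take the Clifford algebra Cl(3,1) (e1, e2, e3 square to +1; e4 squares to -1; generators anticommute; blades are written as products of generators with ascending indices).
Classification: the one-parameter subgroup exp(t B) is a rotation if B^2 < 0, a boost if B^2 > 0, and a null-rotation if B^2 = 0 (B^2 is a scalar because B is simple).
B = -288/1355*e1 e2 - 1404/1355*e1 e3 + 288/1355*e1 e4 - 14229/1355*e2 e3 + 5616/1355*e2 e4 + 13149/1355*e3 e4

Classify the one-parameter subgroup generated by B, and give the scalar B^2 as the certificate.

B^2 term by term: the squares give (-288/1355)^2*(e1 e2)^2 + (-1404/1355)^2*(e1 e3)^2 + (288/1355)^2*(e1 e4)^2 + (-14229/1355)^2*(e2 e3)^2 + (5616/1355)^2*(e2 e4)^2 + (13149/1355)^2*(e3 e4)^2 = 82944/1836025*(-1) + 1971216/1836025*(-1) + 82944/1836025*(+1) + 202464441/1836025*(-1) + 31539456/1836025*(+1) + 172896201/1836025*(+1) = 0 (each basis 2-blade squares to minus the product of its generators' squares); cross terms between blades sharing an index anticommute and cancel; the commuting (index-disjoint) pairs give grade-4 terms 2*c*c'*(blade product), which cancel blade by blade — e1 e2 e3 e4: -7573824/1836025 + 15769728/1836025 - 8195904/1836025 = 0 — confirming B is simple. So B^2 = 0.
Answer: null-rotation, certificate B^2 = 0. Certificate logic: 0 is a conjugation-invariant scalar, so its sign fixes rotation versus boost versus null-rotation outright.


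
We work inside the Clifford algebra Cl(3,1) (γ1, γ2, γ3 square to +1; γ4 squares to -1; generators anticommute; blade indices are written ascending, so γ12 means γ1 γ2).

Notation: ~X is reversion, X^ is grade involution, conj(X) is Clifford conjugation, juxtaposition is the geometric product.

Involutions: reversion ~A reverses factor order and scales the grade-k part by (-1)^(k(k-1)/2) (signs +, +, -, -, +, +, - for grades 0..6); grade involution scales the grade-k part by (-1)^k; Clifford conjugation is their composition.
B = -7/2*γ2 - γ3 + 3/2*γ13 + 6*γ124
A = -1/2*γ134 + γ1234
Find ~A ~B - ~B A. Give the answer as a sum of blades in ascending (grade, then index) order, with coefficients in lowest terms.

first term: -6*γ3 + 3/4*γ4 + 1/2*γ14 + 3*γ23 - 3/2*γ24 + γ124 - 7/2*γ134 - 7/4*γ1234
second term: 6*γ3 - 3/4*γ4 - 1/2*γ14 + 3*γ23 - 3/2*γ24 - γ124 + 7/2*γ134 - 7/4*γ1234
Answer: -12*γ3 + 3/2*γ4 + γ14 + 2*γ124 - 7*γ134


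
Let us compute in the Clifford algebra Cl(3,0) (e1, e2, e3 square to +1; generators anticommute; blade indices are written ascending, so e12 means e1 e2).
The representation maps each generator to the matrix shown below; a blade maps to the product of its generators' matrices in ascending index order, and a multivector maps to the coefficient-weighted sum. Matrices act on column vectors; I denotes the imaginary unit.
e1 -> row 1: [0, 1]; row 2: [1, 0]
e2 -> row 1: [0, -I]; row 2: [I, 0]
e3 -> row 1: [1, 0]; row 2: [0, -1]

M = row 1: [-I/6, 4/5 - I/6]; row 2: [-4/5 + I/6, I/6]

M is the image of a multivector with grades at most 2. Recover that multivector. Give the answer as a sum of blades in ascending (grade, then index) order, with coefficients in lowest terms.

Method: 1, rho(e1), rho(e2), rho(e3) form a trace-orthogonal basis of the 2x2 complex matrices (tr(X Y) = 2 if X = Y, else 0), so M = m0*1 + m1*rho(e1) + m2*rho(e2) + m3*rho(e3) with m0 = tr(M)/2 = 0, m1 = tr(M rho(e1))/2 = 0, m2 = tr(M rho(e2))/2 = 1/6 + 4*I/5, m3 = tr(M rho(e3))/2 = -I/6.
Multiplying table entries, the bivector images are rho(e12) = I*rho(e3), rho(e13) = -I*rho(e2), rho(e23) = I*rho(e1); with real blade coefficients the real parts of m0..m3 are the coefficients of 1, e1, e2, e3 and the imaginary parts give the bivectors (e23: Im m1, e13: -Im m2, e12: Im m3).
Answer: 1/6*e2 - 1/6*e12 - 4/5*e13


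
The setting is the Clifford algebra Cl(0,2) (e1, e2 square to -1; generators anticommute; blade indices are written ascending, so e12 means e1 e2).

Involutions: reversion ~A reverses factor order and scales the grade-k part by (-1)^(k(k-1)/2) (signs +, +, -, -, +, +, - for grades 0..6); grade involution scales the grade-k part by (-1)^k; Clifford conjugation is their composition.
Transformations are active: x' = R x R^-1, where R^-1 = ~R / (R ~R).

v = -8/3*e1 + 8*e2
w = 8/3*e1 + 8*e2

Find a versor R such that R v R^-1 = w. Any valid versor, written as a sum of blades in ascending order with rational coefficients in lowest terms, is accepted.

Key observation: q(v) = q(w) = -640/9 (sandwiches preserve the norm), so R = v + w = 16*e2 works whenever it is invertible — the component of v along it is kept and (v - w)/2 reverses, sending v to w.
Answer: 16*e2


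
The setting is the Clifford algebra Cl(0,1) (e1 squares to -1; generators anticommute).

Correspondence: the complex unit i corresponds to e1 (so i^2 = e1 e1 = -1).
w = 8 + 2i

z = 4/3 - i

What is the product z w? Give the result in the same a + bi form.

In blades: z = 4/3 - e1, w = 8 + 2*e1.
Distribute z over w term by term (generator squares from the signature, products reordered to ascending indices): (4/3)*w = 32/3 + 8/3*e1; (-e1)*w = 2 - 8*e1.
Sum: 38/3 - 16/3*e1; translating back through the correspondence:
Answer: 38/3 - 16/3*i


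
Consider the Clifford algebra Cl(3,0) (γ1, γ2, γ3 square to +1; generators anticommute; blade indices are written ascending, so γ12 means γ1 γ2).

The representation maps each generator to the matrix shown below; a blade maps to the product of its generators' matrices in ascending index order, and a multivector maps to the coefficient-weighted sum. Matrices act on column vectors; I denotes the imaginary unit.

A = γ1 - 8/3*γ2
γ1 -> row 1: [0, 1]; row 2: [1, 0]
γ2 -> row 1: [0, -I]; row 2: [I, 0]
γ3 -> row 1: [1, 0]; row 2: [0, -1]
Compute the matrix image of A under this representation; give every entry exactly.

M = (1)*rho(γ1) + (-8/3)*rho(γ2), summed entrywise:
Answer: row 1: [0, 1 + 8*I/3]; row 2: [1 - 8*I/3, 0]


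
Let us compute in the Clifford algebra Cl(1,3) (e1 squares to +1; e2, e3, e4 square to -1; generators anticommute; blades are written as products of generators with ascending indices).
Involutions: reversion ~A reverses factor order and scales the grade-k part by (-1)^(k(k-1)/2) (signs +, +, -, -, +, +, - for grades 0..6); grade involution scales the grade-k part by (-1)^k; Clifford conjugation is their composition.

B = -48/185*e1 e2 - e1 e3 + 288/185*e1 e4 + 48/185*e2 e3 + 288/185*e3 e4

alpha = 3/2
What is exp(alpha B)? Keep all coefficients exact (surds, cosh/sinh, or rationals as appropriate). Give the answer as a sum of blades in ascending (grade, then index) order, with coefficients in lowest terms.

B^2 term by term: the squares give (-48/185)^2*(e1 e2)^2 + (-1)^2*(e1 e3)^2 + (288/185)^2*(e1 e4)^2 + (48/185)^2*(e2 e3)^2 + (288/185)^2*(e3 e4)^2 = 2304/34225*(+1) + 1*(+1) + 82944/34225*(+1) + 2304/34225*(-1) + 82944/34225*(-1) = 1 (each basis 2-blade squares to minus the product of its generators' squares); cross terms between blades sharing an index anticommute and cancel; the commuting (index-disjoint) pairs give grade-4 terms 2*c*c'*(blade product), which cancel blade by blade — e1 e2 e3 e4: -27648/34225 + 27648/34225 = 0 — confirming B is simple. So B^2 = 1.
B^2 = 1 — the positive square puts this in the hyperbolic regime; l = 1, alpha*l = 3/2, so exp(alpha B) = cosh(3/2) + (sinh(3/2)/1)*B = cosh(3/2) + (sinh(3/2))*B.
Answer: cosh(3/2) - 48*sinh(3/2)/185*e1 e2 - sinh(3/2)*e1 e3 + 288*sinh(3/2)/185*e1 e4 + 48*sinh(3/2)/185*e2 e3 + 288*sinh(3/2)/185*e3 e4
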